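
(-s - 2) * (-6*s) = 6*s^2 + 12*s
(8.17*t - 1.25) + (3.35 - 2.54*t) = 5.63*t + 2.1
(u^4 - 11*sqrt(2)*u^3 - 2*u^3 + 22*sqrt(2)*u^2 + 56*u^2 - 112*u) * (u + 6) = u^5 - 11*sqrt(2)*u^4 + 4*u^4 - 44*sqrt(2)*u^3 + 44*u^3 + 132*sqrt(2)*u^2 + 224*u^2 - 672*u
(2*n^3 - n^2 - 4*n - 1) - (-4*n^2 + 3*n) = 2*n^3 + 3*n^2 - 7*n - 1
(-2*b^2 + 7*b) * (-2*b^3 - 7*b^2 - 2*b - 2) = 4*b^5 - 45*b^3 - 10*b^2 - 14*b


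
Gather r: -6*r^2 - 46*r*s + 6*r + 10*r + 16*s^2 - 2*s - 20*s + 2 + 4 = -6*r^2 + r*(16 - 46*s) + 16*s^2 - 22*s + 6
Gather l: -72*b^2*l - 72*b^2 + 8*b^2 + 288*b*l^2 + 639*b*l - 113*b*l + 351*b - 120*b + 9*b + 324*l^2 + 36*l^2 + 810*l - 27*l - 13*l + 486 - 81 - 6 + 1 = -64*b^2 + 240*b + l^2*(288*b + 360) + l*(-72*b^2 + 526*b + 770) + 400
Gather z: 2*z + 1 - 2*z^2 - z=-2*z^2 + z + 1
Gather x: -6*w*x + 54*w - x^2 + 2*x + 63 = 54*w - x^2 + x*(2 - 6*w) + 63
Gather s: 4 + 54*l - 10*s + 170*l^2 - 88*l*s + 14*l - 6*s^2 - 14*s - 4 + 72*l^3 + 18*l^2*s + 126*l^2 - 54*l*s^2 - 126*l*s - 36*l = 72*l^3 + 296*l^2 + 32*l + s^2*(-54*l - 6) + s*(18*l^2 - 214*l - 24)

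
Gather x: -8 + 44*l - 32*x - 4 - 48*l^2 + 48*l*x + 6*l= -48*l^2 + 50*l + x*(48*l - 32) - 12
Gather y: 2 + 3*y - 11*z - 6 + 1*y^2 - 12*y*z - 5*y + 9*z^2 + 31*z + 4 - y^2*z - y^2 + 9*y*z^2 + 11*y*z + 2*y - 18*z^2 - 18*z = -y^2*z + y*(9*z^2 - z) - 9*z^2 + 2*z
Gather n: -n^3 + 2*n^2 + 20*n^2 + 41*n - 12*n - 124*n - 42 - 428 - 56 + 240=-n^3 + 22*n^2 - 95*n - 286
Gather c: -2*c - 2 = -2*c - 2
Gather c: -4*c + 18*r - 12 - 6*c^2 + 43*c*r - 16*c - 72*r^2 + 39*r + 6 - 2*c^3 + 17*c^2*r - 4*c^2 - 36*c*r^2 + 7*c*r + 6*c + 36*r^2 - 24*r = -2*c^3 + c^2*(17*r - 10) + c*(-36*r^2 + 50*r - 14) - 36*r^2 + 33*r - 6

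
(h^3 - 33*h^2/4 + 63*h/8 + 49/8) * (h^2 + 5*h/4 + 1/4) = h^5 - 7*h^4 - 35*h^3/16 + 445*h^2/32 + 77*h/8 + 49/32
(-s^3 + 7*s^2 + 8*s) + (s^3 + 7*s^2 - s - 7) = 14*s^2 + 7*s - 7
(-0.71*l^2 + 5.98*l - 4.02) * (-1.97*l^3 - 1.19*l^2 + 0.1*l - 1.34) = 1.3987*l^5 - 10.9357*l^4 + 0.732199999999999*l^3 + 6.3332*l^2 - 8.4152*l + 5.3868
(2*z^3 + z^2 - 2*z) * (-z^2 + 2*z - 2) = -2*z^5 + 3*z^4 - 6*z^2 + 4*z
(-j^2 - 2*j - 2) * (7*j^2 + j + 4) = -7*j^4 - 15*j^3 - 20*j^2 - 10*j - 8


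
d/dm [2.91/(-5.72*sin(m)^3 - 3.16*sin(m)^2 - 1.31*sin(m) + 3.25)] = (49.9356*sin(m)^2 + 18.3912*sin(m) + 3.8121)*cos(m)/(5.72*sin(m)^3 + 3.16*sin(m)^2 + 1.31*sin(m) - 3.25)^2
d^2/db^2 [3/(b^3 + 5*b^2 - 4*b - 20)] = 6*(-(3*b + 5)*(b^3 + 5*b^2 - 4*b - 20) + (3*b^2 + 10*b - 4)^2)/(b^3 + 5*b^2 - 4*b - 20)^3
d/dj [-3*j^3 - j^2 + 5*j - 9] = -9*j^2 - 2*j + 5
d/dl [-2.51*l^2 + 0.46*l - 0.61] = 0.46 - 5.02*l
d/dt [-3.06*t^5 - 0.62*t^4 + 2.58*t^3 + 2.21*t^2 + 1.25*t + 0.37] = -15.3*t^4 - 2.48*t^3 + 7.74*t^2 + 4.42*t + 1.25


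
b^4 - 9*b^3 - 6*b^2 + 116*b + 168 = (b - 7)*(b - 6)*(b + 2)^2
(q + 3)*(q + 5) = q^2 + 8*q + 15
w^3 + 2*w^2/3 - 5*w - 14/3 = (w - 7/3)*(w + 1)*(w + 2)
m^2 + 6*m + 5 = (m + 1)*(m + 5)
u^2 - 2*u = u*(u - 2)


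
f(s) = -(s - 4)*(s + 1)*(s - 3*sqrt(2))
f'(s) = -(s - 4)*(s + 1) - (s - 4)*(s - 3*sqrt(2)) - (s + 1)*(s - 3*sqrt(2))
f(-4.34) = 239.07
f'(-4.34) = -128.10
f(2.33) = -10.64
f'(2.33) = 8.74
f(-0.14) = -15.60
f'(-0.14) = -10.81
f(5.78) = -18.55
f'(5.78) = -25.23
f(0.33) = -19.10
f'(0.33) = -4.27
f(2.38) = -10.20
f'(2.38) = 8.75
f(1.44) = -17.51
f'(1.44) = 5.91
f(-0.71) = -6.76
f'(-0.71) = -20.52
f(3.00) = -4.97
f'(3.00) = 7.73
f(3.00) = -4.97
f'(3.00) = 7.73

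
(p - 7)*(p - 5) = p^2 - 12*p + 35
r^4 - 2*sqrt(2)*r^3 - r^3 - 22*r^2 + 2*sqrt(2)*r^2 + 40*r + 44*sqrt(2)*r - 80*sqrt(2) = (r - 4)*(r - 2)*(r + 5)*(r - 2*sqrt(2))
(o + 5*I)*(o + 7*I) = o^2 + 12*I*o - 35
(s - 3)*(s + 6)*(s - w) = s^3 - s^2*w + 3*s^2 - 3*s*w - 18*s + 18*w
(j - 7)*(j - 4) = j^2 - 11*j + 28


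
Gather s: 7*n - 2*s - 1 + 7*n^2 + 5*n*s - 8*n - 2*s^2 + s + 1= 7*n^2 - n - 2*s^2 + s*(5*n - 1)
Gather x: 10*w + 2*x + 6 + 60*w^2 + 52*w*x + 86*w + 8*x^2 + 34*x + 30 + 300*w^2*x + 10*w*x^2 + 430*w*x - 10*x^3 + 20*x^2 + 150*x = 60*w^2 + 96*w - 10*x^3 + x^2*(10*w + 28) + x*(300*w^2 + 482*w + 186) + 36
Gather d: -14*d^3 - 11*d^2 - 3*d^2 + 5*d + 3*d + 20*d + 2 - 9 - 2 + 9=-14*d^3 - 14*d^2 + 28*d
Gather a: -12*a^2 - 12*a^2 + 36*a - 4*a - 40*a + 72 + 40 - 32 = -24*a^2 - 8*a + 80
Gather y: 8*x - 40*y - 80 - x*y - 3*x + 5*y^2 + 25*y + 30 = 5*x + 5*y^2 + y*(-x - 15) - 50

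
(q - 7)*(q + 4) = q^2 - 3*q - 28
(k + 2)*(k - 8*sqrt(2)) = k^2 - 8*sqrt(2)*k + 2*k - 16*sqrt(2)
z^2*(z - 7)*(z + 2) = z^4 - 5*z^3 - 14*z^2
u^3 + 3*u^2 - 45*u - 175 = (u - 7)*(u + 5)^2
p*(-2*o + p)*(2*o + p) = -4*o^2*p + p^3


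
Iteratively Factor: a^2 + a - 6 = (a + 3)*(a - 2)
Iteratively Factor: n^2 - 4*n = (n - 4)*(n)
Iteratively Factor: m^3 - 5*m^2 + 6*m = (m - 3)*(m^2 - 2*m) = (m - 3)*(m - 2)*(m)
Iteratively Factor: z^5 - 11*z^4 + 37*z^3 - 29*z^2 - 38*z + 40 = (z - 2)*(z^4 - 9*z^3 + 19*z^2 + 9*z - 20) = (z - 5)*(z - 2)*(z^3 - 4*z^2 - z + 4) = (z - 5)*(z - 2)*(z - 1)*(z^2 - 3*z - 4) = (z - 5)*(z - 2)*(z - 1)*(z + 1)*(z - 4)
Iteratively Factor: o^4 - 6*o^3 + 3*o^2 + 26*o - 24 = (o - 3)*(o^3 - 3*o^2 - 6*o + 8) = (o - 3)*(o - 1)*(o^2 - 2*o - 8) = (o - 4)*(o - 3)*(o - 1)*(o + 2)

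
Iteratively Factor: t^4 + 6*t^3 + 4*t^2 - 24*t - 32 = (t + 4)*(t^3 + 2*t^2 - 4*t - 8) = (t + 2)*(t + 4)*(t^2 - 4) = (t - 2)*(t + 2)*(t + 4)*(t + 2)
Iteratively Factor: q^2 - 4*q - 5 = (q - 5)*(q + 1)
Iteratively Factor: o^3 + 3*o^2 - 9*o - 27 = (o + 3)*(o^2 - 9) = (o + 3)^2*(o - 3)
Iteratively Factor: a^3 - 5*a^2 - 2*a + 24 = (a - 3)*(a^2 - 2*a - 8) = (a - 3)*(a + 2)*(a - 4)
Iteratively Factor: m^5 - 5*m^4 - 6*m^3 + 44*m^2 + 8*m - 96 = (m + 2)*(m^4 - 7*m^3 + 8*m^2 + 28*m - 48) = (m - 3)*(m + 2)*(m^3 - 4*m^2 - 4*m + 16) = (m - 3)*(m - 2)*(m + 2)*(m^2 - 2*m - 8) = (m - 3)*(m - 2)*(m + 2)^2*(m - 4)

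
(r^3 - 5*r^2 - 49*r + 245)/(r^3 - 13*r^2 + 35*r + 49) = (r^2 + 2*r - 35)/(r^2 - 6*r - 7)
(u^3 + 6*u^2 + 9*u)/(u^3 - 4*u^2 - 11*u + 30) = u*(u + 3)/(u^2 - 7*u + 10)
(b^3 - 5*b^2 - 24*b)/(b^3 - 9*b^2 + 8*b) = (b + 3)/(b - 1)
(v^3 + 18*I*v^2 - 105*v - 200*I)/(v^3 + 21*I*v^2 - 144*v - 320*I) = (v + 5*I)/(v + 8*I)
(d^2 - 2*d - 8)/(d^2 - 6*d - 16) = (d - 4)/(d - 8)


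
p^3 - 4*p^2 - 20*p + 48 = (p - 6)*(p - 2)*(p + 4)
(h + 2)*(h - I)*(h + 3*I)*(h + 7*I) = h^4 + 2*h^3 + 9*I*h^3 - 11*h^2 + 18*I*h^2 - 22*h + 21*I*h + 42*I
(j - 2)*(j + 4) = j^2 + 2*j - 8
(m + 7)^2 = m^2 + 14*m + 49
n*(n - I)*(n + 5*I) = n^3 + 4*I*n^2 + 5*n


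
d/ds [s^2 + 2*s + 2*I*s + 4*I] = 2*s + 2 + 2*I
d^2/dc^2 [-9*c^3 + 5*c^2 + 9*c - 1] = 10 - 54*c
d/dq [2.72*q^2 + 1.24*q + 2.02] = 5.44*q + 1.24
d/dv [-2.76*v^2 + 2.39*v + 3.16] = 2.39 - 5.52*v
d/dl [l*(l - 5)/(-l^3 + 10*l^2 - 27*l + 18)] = (l^4 - 10*l^3 + 23*l^2 + 36*l - 90)/(l^6 - 20*l^5 + 154*l^4 - 576*l^3 + 1089*l^2 - 972*l + 324)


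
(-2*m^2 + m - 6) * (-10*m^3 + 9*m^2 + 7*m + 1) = 20*m^5 - 28*m^4 + 55*m^3 - 49*m^2 - 41*m - 6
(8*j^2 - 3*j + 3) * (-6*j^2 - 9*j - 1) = -48*j^4 - 54*j^3 + j^2 - 24*j - 3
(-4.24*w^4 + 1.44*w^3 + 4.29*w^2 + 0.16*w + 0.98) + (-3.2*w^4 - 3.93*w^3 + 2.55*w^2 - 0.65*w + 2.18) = -7.44*w^4 - 2.49*w^3 + 6.84*w^2 - 0.49*w + 3.16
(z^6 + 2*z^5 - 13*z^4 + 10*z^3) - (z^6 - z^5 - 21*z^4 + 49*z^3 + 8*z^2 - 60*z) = 3*z^5 + 8*z^4 - 39*z^3 - 8*z^2 + 60*z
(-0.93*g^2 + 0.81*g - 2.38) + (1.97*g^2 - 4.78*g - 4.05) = 1.04*g^2 - 3.97*g - 6.43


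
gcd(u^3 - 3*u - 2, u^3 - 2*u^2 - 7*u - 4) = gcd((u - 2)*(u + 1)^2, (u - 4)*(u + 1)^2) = u^2 + 2*u + 1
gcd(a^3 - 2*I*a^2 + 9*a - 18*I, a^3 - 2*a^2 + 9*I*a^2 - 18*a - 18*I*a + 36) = a + 3*I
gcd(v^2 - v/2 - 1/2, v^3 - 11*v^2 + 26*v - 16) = v - 1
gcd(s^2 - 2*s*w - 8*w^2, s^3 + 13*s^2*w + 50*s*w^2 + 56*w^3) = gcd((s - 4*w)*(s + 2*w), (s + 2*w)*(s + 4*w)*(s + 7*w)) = s + 2*w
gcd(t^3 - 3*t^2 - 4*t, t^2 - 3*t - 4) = t^2 - 3*t - 4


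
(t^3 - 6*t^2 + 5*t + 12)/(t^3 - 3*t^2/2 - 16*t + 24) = 2*(t^2 - 2*t - 3)/(2*t^2 + 5*t - 12)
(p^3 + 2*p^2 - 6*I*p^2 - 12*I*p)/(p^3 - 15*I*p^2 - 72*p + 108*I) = p*(p + 2)/(p^2 - 9*I*p - 18)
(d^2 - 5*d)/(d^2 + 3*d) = (d - 5)/(d + 3)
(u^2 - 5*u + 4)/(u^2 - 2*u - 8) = (u - 1)/(u + 2)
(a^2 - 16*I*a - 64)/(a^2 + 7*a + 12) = (a^2 - 16*I*a - 64)/(a^2 + 7*a + 12)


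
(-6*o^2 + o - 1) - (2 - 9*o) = -6*o^2 + 10*o - 3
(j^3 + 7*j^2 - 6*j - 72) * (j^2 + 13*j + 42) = j^5 + 20*j^4 + 127*j^3 + 144*j^2 - 1188*j - 3024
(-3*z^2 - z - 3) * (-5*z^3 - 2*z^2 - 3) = 15*z^5 + 11*z^4 + 17*z^3 + 15*z^2 + 3*z + 9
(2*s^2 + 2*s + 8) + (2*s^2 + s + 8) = 4*s^2 + 3*s + 16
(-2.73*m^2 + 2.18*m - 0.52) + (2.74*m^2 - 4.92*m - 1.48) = 0.0100000000000002*m^2 - 2.74*m - 2.0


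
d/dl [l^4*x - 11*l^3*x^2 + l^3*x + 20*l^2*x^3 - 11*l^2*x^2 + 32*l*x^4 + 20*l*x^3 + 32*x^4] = x*(4*l^3 - 33*l^2*x + 3*l^2 + 40*l*x^2 - 22*l*x + 32*x^3 + 20*x^2)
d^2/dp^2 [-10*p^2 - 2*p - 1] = -20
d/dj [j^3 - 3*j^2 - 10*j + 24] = 3*j^2 - 6*j - 10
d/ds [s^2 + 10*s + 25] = 2*s + 10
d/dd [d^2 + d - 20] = 2*d + 1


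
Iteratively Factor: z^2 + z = (z + 1)*(z)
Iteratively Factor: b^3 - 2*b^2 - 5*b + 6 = (b - 1)*(b^2 - b - 6) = (b - 3)*(b - 1)*(b + 2)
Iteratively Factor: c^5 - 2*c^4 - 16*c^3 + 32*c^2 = (c - 4)*(c^4 + 2*c^3 - 8*c^2) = (c - 4)*(c + 4)*(c^3 - 2*c^2) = c*(c - 4)*(c + 4)*(c^2 - 2*c) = c*(c - 4)*(c - 2)*(c + 4)*(c)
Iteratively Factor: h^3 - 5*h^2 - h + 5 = (h + 1)*(h^2 - 6*h + 5) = (h - 5)*(h + 1)*(h - 1)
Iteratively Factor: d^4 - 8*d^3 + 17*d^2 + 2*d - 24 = (d - 4)*(d^3 - 4*d^2 + d + 6) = (d - 4)*(d + 1)*(d^2 - 5*d + 6) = (d - 4)*(d - 2)*(d + 1)*(d - 3)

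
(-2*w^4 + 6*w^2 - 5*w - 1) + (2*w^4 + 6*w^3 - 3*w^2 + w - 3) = 6*w^3 + 3*w^2 - 4*w - 4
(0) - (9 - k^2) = k^2 - 9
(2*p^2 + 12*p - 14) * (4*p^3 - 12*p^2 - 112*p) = 8*p^5 + 24*p^4 - 424*p^3 - 1176*p^2 + 1568*p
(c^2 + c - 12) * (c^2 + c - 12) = c^4 + 2*c^3 - 23*c^2 - 24*c + 144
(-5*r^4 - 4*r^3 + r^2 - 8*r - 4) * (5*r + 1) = -25*r^5 - 25*r^4 + r^3 - 39*r^2 - 28*r - 4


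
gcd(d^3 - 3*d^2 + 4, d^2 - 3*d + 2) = d - 2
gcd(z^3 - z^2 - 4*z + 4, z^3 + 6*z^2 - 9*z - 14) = z - 2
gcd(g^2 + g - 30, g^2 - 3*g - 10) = g - 5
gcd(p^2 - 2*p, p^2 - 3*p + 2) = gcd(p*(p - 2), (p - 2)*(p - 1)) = p - 2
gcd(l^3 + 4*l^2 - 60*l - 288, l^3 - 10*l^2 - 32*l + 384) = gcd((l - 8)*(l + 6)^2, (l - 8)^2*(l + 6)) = l^2 - 2*l - 48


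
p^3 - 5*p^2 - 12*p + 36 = (p - 6)*(p - 2)*(p + 3)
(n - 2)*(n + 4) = n^2 + 2*n - 8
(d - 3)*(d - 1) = d^2 - 4*d + 3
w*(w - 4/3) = w^2 - 4*w/3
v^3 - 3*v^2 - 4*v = v*(v - 4)*(v + 1)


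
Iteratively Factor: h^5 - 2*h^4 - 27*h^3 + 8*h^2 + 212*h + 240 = (h + 3)*(h^4 - 5*h^3 - 12*h^2 + 44*h + 80) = (h - 4)*(h + 3)*(h^3 - h^2 - 16*h - 20) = (h - 5)*(h - 4)*(h + 3)*(h^2 + 4*h + 4) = (h - 5)*(h - 4)*(h + 2)*(h + 3)*(h + 2)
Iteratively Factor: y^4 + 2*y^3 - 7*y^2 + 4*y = (y - 1)*(y^3 + 3*y^2 - 4*y) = (y - 1)*(y + 4)*(y^2 - y) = (y - 1)^2*(y + 4)*(y)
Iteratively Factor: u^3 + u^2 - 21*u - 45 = (u - 5)*(u^2 + 6*u + 9) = (u - 5)*(u + 3)*(u + 3)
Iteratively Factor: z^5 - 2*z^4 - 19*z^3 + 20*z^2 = (z)*(z^4 - 2*z^3 - 19*z^2 + 20*z) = z*(z - 1)*(z^3 - z^2 - 20*z) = z^2*(z - 1)*(z^2 - z - 20) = z^2*(z - 1)*(z + 4)*(z - 5)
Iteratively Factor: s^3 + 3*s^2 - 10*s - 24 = (s + 4)*(s^2 - s - 6) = (s + 2)*(s + 4)*(s - 3)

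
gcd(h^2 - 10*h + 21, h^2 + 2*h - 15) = h - 3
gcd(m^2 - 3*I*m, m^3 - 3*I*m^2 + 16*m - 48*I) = m - 3*I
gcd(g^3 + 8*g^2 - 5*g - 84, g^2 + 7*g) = g + 7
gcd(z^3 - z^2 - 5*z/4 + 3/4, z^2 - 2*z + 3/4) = z^2 - 2*z + 3/4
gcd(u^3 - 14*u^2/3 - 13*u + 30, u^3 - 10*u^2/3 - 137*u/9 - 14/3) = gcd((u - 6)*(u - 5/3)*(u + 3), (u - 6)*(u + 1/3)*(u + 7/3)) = u - 6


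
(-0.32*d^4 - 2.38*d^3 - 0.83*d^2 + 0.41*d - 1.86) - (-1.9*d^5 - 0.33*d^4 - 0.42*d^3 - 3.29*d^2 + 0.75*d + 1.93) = 1.9*d^5 + 0.01*d^4 - 1.96*d^3 + 2.46*d^2 - 0.34*d - 3.79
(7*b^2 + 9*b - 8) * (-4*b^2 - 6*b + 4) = -28*b^4 - 78*b^3 + 6*b^2 + 84*b - 32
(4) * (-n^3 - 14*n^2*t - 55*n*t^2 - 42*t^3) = -4*n^3 - 56*n^2*t - 220*n*t^2 - 168*t^3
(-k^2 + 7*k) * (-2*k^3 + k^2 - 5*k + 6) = 2*k^5 - 15*k^4 + 12*k^3 - 41*k^2 + 42*k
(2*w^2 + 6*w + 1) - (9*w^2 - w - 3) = -7*w^2 + 7*w + 4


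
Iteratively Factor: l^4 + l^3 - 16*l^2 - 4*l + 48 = (l - 3)*(l^3 + 4*l^2 - 4*l - 16) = (l - 3)*(l + 4)*(l^2 - 4) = (l - 3)*(l - 2)*(l + 4)*(l + 2)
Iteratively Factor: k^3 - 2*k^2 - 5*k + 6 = (k - 1)*(k^2 - k - 6) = (k - 1)*(k + 2)*(k - 3)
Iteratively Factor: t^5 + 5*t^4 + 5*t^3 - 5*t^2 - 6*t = (t)*(t^4 + 5*t^3 + 5*t^2 - 5*t - 6) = t*(t + 1)*(t^3 + 4*t^2 + t - 6) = t*(t - 1)*(t + 1)*(t^2 + 5*t + 6) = t*(t - 1)*(t + 1)*(t + 2)*(t + 3)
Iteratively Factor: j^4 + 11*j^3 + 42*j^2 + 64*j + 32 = (j + 1)*(j^3 + 10*j^2 + 32*j + 32) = (j + 1)*(j + 4)*(j^2 + 6*j + 8) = (j + 1)*(j + 2)*(j + 4)*(j + 4)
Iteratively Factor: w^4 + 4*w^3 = (w)*(w^3 + 4*w^2) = w^2*(w^2 + 4*w) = w^3*(w + 4)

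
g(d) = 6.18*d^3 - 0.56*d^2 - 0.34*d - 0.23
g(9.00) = 4456.57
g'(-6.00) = 673.82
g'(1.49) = 39.15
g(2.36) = 77.08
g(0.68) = 1.22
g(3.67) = 296.46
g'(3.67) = 245.26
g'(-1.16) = 25.91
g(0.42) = -0.01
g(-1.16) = -10.24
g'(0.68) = 7.47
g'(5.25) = 504.79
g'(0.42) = 2.46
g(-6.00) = -1353.23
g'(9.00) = 1491.32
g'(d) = 18.54*d^2 - 1.12*d - 0.34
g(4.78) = 660.30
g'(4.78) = 417.92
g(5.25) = 876.82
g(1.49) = 18.46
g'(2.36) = 100.28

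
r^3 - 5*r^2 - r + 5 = (r - 5)*(r - 1)*(r + 1)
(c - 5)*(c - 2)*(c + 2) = c^3 - 5*c^2 - 4*c + 20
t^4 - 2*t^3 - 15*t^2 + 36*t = t*(t - 3)^2*(t + 4)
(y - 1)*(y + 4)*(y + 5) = y^3 + 8*y^2 + 11*y - 20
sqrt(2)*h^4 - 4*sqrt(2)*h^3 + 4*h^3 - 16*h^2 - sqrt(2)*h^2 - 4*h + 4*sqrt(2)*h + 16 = (h - 4)*(h - 1)*(h + 2*sqrt(2))*(sqrt(2)*h + sqrt(2))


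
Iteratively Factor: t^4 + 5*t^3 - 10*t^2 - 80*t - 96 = (t + 2)*(t^3 + 3*t^2 - 16*t - 48) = (t + 2)*(t + 3)*(t^2 - 16) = (t - 4)*(t + 2)*(t + 3)*(t + 4)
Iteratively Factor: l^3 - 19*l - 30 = (l + 3)*(l^2 - 3*l - 10) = (l + 2)*(l + 3)*(l - 5)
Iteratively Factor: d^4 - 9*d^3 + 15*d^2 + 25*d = (d - 5)*(d^3 - 4*d^2 - 5*d) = d*(d - 5)*(d^2 - 4*d - 5) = d*(d - 5)*(d + 1)*(d - 5)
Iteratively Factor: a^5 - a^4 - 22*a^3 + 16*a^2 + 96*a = (a - 3)*(a^4 + 2*a^3 - 16*a^2 - 32*a) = (a - 3)*(a + 4)*(a^3 - 2*a^2 - 8*a) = (a - 4)*(a - 3)*(a + 4)*(a^2 + 2*a) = a*(a - 4)*(a - 3)*(a + 4)*(a + 2)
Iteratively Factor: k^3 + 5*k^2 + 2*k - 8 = (k + 4)*(k^2 + k - 2) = (k + 2)*(k + 4)*(k - 1)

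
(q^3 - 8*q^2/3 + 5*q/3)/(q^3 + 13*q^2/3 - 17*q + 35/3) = q/(q + 7)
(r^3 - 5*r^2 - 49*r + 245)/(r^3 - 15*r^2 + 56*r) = (r^2 + 2*r - 35)/(r*(r - 8))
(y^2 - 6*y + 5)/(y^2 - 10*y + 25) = (y - 1)/(y - 5)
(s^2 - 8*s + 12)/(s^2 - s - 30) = (s - 2)/(s + 5)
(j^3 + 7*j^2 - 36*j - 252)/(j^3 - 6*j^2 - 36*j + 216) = (j + 7)/(j - 6)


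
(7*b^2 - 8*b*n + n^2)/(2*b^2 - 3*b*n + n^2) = (7*b - n)/(2*b - n)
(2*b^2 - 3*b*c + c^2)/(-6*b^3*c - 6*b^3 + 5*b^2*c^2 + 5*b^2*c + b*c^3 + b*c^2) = (-2*b + c)/(b*(6*b*c + 6*b + c^2 + c))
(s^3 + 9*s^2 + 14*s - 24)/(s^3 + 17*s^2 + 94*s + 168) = (s - 1)/(s + 7)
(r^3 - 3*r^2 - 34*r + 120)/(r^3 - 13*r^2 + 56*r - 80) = (r + 6)/(r - 4)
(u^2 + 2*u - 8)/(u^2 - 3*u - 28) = (u - 2)/(u - 7)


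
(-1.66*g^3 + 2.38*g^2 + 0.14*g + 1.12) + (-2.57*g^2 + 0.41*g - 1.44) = -1.66*g^3 - 0.19*g^2 + 0.55*g - 0.32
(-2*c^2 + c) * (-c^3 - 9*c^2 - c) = 2*c^5 + 17*c^4 - 7*c^3 - c^2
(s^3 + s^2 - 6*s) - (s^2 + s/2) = s^3 - 13*s/2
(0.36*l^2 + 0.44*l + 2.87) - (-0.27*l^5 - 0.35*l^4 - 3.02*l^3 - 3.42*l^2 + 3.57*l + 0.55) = 0.27*l^5 + 0.35*l^4 + 3.02*l^3 + 3.78*l^2 - 3.13*l + 2.32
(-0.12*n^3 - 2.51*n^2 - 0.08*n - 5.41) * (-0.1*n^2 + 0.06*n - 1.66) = 0.012*n^5 + 0.2438*n^4 + 0.0566*n^3 + 4.7028*n^2 - 0.1918*n + 8.9806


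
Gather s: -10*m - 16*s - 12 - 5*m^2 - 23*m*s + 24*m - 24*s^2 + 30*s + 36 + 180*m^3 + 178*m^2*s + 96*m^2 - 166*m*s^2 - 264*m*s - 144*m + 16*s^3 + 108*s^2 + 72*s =180*m^3 + 91*m^2 - 130*m + 16*s^3 + s^2*(84 - 166*m) + s*(178*m^2 - 287*m + 86) + 24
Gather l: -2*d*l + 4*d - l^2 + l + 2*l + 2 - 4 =4*d - l^2 + l*(3 - 2*d) - 2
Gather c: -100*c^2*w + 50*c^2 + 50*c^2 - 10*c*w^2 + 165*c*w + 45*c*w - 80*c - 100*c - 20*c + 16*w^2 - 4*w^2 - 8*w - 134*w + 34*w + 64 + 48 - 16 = c^2*(100 - 100*w) + c*(-10*w^2 + 210*w - 200) + 12*w^2 - 108*w + 96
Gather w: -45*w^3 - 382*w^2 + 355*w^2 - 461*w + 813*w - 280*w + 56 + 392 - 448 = -45*w^3 - 27*w^2 + 72*w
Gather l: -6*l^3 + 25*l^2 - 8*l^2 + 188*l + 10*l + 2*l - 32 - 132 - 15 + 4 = -6*l^3 + 17*l^2 + 200*l - 175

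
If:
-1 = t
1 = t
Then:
No Solution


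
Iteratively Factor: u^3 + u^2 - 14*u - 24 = (u + 3)*(u^2 - 2*u - 8) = (u + 2)*(u + 3)*(u - 4)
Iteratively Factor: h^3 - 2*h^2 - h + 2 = (h + 1)*(h^2 - 3*h + 2) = (h - 1)*(h + 1)*(h - 2)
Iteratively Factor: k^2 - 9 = (k + 3)*(k - 3)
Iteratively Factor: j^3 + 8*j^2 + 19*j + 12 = (j + 4)*(j^2 + 4*j + 3) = (j + 1)*(j + 4)*(j + 3)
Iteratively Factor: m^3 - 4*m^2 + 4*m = (m - 2)*(m^2 - 2*m) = m*(m - 2)*(m - 2)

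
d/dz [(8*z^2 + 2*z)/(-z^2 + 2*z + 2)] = 2*(9*z^2 + 16*z + 2)/(z^4 - 4*z^3 + 8*z + 4)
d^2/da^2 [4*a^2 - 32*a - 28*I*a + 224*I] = 8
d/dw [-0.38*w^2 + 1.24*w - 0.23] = 1.24 - 0.76*w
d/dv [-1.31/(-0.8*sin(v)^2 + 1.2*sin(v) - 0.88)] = (1.572 - 2.096*sin(v))*cos(v)/(0.8*sin(v)^2 - 1.2*sin(v) + 0.88)^2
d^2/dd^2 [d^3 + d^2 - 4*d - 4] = 6*d + 2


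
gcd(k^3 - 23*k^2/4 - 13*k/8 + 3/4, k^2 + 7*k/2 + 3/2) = k + 1/2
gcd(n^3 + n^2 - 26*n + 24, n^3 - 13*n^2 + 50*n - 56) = n - 4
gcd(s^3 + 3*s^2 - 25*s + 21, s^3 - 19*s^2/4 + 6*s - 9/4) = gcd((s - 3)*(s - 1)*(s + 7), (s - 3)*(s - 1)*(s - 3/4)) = s^2 - 4*s + 3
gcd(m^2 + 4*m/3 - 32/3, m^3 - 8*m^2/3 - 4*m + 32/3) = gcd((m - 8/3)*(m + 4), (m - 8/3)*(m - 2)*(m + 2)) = m - 8/3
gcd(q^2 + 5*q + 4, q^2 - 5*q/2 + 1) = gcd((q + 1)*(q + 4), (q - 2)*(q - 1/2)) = 1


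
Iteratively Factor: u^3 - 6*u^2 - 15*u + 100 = (u + 4)*(u^2 - 10*u + 25) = (u - 5)*(u + 4)*(u - 5)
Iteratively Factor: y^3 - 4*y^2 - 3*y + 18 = (y + 2)*(y^2 - 6*y + 9) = (y - 3)*(y + 2)*(y - 3)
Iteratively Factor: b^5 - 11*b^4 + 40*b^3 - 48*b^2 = (b)*(b^4 - 11*b^3 + 40*b^2 - 48*b) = b^2*(b^3 - 11*b^2 + 40*b - 48) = b^2*(b - 4)*(b^2 - 7*b + 12) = b^2*(b - 4)*(b - 3)*(b - 4)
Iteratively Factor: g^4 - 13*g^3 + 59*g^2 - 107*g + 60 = (g - 4)*(g^3 - 9*g^2 + 23*g - 15) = (g - 5)*(g - 4)*(g^2 - 4*g + 3) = (g - 5)*(g - 4)*(g - 1)*(g - 3)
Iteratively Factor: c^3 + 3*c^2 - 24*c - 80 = (c - 5)*(c^2 + 8*c + 16) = (c - 5)*(c + 4)*(c + 4)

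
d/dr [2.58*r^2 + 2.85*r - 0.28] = 5.16*r + 2.85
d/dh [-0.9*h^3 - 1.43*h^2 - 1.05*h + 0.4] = -2.7*h^2 - 2.86*h - 1.05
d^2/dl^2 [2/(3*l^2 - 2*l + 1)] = 4*(-9*l^2 + 6*l + 4*(3*l - 1)^2 - 3)/(3*l^2 - 2*l + 1)^3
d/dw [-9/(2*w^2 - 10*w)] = 9*(2*w - 5)/(2*w^2*(w - 5)^2)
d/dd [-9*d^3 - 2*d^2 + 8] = d*(-27*d - 4)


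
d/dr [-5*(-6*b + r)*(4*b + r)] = 10*b - 10*r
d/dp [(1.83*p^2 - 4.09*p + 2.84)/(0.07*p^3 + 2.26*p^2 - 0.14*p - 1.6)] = (-0.1281*p^4 + 0.5726*p^3 + 8.3908*p^2 - 18.6928*p + 6.9416)/(0.0049*p^6 + 0.3164*p^5 + 5.088*p^4 - 0.8568*p^3 - 7.2124*p^2 + 0.448*p + 2.56)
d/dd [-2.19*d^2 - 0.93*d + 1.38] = -4.38*d - 0.93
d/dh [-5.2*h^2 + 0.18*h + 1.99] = 0.18 - 10.4*h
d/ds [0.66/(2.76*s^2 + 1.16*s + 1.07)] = (-3.6432*s - 0.7656)/(2.76*s^2 + 1.16*s + 1.07)^2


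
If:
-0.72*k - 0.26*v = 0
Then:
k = -0.361111111111111*v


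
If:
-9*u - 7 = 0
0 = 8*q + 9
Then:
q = -9/8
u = -7/9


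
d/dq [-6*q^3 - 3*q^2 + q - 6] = -18*q^2 - 6*q + 1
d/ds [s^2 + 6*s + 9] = 2*s + 6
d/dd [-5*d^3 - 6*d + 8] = -15*d^2 - 6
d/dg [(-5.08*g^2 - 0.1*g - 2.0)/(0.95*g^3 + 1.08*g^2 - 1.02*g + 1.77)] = (4.826*g^4 + 0.19*g^3 + 10.9896*g^2 - 13.6632*g - 2.217)/(0.9025*g^6 + 2.052*g^5 - 0.7716*g^4 + 1.1598*g^3 + 4.8636*g^2 - 3.6108*g + 3.1329)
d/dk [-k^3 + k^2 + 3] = k*(2 - 3*k)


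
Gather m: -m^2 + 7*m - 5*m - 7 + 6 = -m^2 + 2*m - 1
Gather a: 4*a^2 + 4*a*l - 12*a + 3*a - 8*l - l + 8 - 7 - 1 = 4*a^2 + a*(4*l - 9) - 9*l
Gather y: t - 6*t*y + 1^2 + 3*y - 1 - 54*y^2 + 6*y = t - 54*y^2 + y*(9 - 6*t)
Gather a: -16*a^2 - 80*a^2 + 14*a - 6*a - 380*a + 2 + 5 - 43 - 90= -96*a^2 - 372*a - 126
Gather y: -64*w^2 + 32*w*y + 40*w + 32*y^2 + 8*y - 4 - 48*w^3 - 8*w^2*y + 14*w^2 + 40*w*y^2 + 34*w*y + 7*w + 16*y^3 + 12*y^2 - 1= -48*w^3 - 50*w^2 + 47*w + 16*y^3 + y^2*(40*w + 44) + y*(-8*w^2 + 66*w + 8) - 5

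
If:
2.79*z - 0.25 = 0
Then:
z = 0.09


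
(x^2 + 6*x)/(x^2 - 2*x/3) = 3*(x + 6)/(3*x - 2)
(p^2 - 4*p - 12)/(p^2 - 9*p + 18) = (p + 2)/(p - 3)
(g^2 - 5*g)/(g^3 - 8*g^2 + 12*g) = (g - 5)/(g^2 - 8*g + 12)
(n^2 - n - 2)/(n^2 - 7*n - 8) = (n - 2)/(n - 8)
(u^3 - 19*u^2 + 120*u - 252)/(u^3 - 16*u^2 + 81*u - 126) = (u - 6)/(u - 3)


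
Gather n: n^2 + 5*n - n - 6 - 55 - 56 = n^2 + 4*n - 117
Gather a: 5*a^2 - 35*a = 5*a^2 - 35*a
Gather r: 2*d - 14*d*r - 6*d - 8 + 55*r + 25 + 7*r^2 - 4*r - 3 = -4*d + 7*r^2 + r*(51 - 14*d) + 14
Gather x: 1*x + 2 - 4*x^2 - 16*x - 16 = -4*x^2 - 15*x - 14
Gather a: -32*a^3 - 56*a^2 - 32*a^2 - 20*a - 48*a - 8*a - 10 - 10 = -32*a^3 - 88*a^2 - 76*a - 20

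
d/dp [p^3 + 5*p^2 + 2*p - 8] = 3*p^2 + 10*p + 2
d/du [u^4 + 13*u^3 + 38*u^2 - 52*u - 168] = 4*u^3 + 39*u^2 + 76*u - 52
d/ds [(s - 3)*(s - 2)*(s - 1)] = 3*s^2 - 12*s + 11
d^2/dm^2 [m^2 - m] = 2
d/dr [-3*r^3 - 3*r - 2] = -9*r^2 - 3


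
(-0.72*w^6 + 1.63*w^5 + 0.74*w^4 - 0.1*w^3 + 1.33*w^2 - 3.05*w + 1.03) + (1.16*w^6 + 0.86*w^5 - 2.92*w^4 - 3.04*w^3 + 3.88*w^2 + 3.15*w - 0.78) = 0.44*w^6 + 2.49*w^5 - 2.18*w^4 - 3.14*w^3 + 5.21*w^2 + 0.1*w + 0.25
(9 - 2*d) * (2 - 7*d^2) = 14*d^3 - 63*d^2 - 4*d + 18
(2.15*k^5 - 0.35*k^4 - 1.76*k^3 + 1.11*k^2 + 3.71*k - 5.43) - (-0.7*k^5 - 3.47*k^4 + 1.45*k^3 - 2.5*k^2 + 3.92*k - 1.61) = 2.85*k^5 + 3.12*k^4 - 3.21*k^3 + 3.61*k^2 - 0.21*k - 3.82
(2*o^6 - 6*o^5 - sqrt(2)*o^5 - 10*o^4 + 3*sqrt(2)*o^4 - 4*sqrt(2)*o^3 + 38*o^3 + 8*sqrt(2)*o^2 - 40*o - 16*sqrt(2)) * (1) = 2*o^6 - 6*o^5 - sqrt(2)*o^5 - 10*o^4 + 3*sqrt(2)*o^4 - 4*sqrt(2)*o^3 + 38*o^3 + 8*sqrt(2)*o^2 - 40*o - 16*sqrt(2)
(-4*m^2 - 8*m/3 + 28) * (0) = 0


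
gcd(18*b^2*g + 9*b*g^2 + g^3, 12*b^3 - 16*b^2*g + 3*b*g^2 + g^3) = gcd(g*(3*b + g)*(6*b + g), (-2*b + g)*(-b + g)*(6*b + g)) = 6*b + g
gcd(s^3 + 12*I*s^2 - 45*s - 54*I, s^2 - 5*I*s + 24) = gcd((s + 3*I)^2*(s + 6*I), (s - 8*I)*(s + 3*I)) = s + 3*I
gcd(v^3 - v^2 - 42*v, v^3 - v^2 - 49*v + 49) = v - 7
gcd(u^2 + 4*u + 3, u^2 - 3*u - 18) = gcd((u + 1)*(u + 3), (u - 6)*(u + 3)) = u + 3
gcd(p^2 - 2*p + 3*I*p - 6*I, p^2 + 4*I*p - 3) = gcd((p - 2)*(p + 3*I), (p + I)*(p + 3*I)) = p + 3*I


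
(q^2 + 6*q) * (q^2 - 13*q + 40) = q^4 - 7*q^3 - 38*q^2 + 240*q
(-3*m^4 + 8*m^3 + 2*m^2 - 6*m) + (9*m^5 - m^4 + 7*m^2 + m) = 9*m^5 - 4*m^4 + 8*m^3 + 9*m^2 - 5*m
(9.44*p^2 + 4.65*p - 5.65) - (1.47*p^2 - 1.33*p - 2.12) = 7.97*p^2 + 5.98*p - 3.53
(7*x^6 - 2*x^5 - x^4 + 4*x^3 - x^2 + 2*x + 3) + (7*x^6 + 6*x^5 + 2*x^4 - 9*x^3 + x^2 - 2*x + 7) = 14*x^6 + 4*x^5 + x^4 - 5*x^3 + 10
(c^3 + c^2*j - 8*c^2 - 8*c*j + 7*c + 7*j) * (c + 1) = c^4 + c^3*j - 7*c^3 - 7*c^2*j - c^2 - c*j + 7*c + 7*j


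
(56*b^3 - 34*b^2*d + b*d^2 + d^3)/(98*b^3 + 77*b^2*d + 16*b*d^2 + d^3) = (8*b^2 - 6*b*d + d^2)/(14*b^2 + 9*b*d + d^2)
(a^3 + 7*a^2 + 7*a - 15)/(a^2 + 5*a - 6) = (a^2 + 8*a + 15)/(a + 6)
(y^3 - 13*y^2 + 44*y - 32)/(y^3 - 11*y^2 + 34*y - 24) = (y - 8)/(y - 6)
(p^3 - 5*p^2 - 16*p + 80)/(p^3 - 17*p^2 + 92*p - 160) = (p + 4)/(p - 8)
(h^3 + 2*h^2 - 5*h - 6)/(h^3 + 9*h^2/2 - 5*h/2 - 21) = 2*(h + 1)/(2*h + 7)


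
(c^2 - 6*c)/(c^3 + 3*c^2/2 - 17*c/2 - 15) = 2*c*(c - 6)/(2*c^3 + 3*c^2 - 17*c - 30)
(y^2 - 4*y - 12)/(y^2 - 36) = (y + 2)/(y + 6)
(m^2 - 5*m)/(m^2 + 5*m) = (m - 5)/(m + 5)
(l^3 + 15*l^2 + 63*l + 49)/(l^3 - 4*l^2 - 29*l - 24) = (l^2 + 14*l + 49)/(l^2 - 5*l - 24)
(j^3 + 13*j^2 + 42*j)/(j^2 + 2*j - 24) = j*(j + 7)/(j - 4)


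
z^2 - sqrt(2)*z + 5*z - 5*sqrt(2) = (z + 5)*(z - sqrt(2))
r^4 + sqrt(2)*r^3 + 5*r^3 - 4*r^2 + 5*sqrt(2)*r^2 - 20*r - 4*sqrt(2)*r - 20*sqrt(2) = (r - 2)*(r + 2)*(r + 5)*(r + sqrt(2))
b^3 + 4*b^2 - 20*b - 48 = (b - 4)*(b + 2)*(b + 6)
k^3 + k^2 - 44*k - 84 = (k - 7)*(k + 2)*(k + 6)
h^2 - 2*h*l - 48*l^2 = (h - 8*l)*(h + 6*l)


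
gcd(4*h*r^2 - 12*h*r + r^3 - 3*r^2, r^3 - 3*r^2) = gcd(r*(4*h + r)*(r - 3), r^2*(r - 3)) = r^2 - 3*r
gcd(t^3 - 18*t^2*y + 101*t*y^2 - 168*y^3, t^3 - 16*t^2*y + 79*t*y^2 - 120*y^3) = t^2 - 11*t*y + 24*y^2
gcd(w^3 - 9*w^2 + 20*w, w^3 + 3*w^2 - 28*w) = w^2 - 4*w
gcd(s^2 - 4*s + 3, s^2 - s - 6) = s - 3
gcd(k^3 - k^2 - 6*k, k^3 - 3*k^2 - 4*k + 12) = k^2 - k - 6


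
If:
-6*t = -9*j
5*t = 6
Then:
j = 4/5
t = 6/5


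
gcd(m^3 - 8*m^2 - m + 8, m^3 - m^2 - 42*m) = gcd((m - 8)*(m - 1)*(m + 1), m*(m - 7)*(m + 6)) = 1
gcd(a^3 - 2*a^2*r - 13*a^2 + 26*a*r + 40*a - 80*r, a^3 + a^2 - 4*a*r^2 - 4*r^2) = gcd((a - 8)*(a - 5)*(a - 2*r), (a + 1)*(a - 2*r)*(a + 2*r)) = -a + 2*r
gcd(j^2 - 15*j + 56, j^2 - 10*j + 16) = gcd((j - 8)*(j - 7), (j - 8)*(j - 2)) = j - 8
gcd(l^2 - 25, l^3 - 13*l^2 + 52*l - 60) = l - 5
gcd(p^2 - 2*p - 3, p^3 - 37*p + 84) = p - 3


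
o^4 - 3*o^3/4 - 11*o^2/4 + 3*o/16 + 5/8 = (o - 2)*(o - 1/2)*(o + 1/2)*(o + 5/4)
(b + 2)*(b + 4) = b^2 + 6*b + 8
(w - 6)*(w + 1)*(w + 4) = w^3 - w^2 - 26*w - 24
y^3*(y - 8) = y^4 - 8*y^3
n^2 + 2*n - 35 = (n - 5)*(n + 7)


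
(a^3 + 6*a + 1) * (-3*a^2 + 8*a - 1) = -3*a^5 + 8*a^4 - 19*a^3 + 45*a^2 + 2*a - 1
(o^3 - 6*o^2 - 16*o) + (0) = o^3 - 6*o^2 - 16*o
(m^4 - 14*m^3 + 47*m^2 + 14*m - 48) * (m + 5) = m^5 - 9*m^4 - 23*m^3 + 249*m^2 + 22*m - 240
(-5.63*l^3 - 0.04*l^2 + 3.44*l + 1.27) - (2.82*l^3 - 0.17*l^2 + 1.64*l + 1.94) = -8.45*l^3 + 0.13*l^2 + 1.8*l - 0.67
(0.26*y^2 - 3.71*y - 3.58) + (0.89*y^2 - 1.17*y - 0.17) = 1.15*y^2 - 4.88*y - 3.75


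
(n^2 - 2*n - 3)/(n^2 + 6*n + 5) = (n - 3)/(n + 5)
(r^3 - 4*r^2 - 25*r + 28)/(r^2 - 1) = (r^2 - 3*r - 28)/(r + 1)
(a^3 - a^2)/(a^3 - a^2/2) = 2*(a - 1)/(2*a - 1)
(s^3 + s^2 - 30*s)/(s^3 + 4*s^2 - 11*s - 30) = s*(s^2 + s - 30)/(s^3 + 4*s^2 - 11*s - 30)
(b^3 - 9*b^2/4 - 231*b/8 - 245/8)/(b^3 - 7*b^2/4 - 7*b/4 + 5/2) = (2*b^2 - 7*b - 49)/(2*(b^2 - 3*b + 2))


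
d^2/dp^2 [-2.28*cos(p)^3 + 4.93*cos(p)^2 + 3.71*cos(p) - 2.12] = -2.0*cos(p) - 9.86*cos(2*p) + 5.13*cos(3*p)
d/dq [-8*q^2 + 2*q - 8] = 2 - 16*q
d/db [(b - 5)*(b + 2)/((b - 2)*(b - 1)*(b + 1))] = (-b^4 + 6*b^3 + 23*b^2 - 36*b - 16)/(b^6 - 4*b^5 + 2*b^4 + 8*b^3 - 7*b^2 - 4*b + 4)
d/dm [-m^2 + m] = 1 - 2*m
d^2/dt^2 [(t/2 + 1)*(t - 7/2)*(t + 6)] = 3*t + 9/2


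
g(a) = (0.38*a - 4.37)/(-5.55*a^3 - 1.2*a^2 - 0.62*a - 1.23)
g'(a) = (0.38*a - 4.37)*(16.65*a^2 + 2.4*a + 0.62)/(-5.55*a^3 - 1.2*a^2 - 0.62*a - 1.23)^2 + 0.38/(-5.55*a^3 - 1.2*a^2 - 0.62*a - 1.23) = (4.218*a^3 - 72.3045*a^2 - 10.488*a - 3.1768)/(30.8025*a^6 + 13.32*a^5 + 8.322*a^4 + 15.141*a^3 + 3.3364*a^2 + 1.5252*a + 1.5129)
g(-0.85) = -2.55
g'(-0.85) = -14.53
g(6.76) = 0.00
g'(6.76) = -0.00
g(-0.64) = -35.44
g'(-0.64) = -1604.22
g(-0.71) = -7.84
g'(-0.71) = -96.23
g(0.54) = 1.49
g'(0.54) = -3.76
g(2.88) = 0.02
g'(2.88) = -0.03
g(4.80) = 0.00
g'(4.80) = -0.00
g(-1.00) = -1.27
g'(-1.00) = -4.95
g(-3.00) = -0.04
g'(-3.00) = -0.04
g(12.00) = -0.00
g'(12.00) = -0.00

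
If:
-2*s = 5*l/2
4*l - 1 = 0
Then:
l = 1/4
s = -5/16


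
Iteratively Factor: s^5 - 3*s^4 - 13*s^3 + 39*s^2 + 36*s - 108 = (s - 3)*(s^4 - 13*s^2 + 36) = (s - 3)*(s - 2)*(s^3 + 2*s^2 - 9*s - 18) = (s - 3)^2*(s - 2)*(s^2 + 5*s + 6) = (s - 3)^2*(s - 2)*(s + 3)*(s + 2)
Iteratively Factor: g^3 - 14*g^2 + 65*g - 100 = (g - 5)*(g^2 - 9*g + 20) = (g - 5)*(g - 4)*(g - 5)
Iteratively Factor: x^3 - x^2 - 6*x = (x - 3)*(x^2 + 2*x) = (x - 3)*(x + 2)*(x)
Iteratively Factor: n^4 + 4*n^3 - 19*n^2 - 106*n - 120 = (n + 3)*(n^3 + n^2 - 22*n - 40) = (n + 2)*(n + 3)*(n^2 - n - 20) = (n - 5)*(n + 2)*(n + 3)*(n + 4)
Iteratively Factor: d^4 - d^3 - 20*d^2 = (d)*(d^3 - d^2 - 20*d) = d*(d - 5)*(d^2 + 4*d) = d*(d - 5)*(d + 4)*(d)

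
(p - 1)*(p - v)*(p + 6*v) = p^3 + 5*p^2*v - p^2 - 6*p*v^2 - 5*p*v + 6*v^2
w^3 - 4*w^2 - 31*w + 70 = (w - 7)*(w - 2)*(w + 5)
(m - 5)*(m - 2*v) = m^2 - 2*m*v - 5*m + 10*v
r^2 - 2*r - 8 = (r - 4)*(r + 2)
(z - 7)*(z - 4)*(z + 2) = z^3 - 9*z^2 + 6*z + 56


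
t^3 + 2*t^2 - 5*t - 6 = (t - 2)*(t + 1)*(t + 3)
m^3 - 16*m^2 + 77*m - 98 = (m - 7)^2*(m - 2)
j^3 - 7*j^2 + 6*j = j*(j - 6)*(j - 1)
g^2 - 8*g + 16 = (g - 4)^2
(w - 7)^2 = w^2 - 14*w + 49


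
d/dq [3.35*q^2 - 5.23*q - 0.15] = 6.7*q - 5.23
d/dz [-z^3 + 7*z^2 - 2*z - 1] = -3*z^2 + 14*z - 2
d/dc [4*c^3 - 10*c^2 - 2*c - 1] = 12*c^2 - 20*c - 2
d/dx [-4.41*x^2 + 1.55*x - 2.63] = 1.55 - 8.82*x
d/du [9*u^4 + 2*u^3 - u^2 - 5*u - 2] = 36*u^3 + 6*u^2 - 2*u - 5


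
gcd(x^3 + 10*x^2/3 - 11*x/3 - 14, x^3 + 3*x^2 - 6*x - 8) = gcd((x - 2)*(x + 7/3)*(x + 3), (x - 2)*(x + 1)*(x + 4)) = x - 2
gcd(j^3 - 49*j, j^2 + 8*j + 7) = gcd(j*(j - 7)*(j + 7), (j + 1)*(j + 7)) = j + 7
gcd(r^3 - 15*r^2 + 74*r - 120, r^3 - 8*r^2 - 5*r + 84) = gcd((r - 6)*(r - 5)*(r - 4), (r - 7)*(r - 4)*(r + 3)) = r - 4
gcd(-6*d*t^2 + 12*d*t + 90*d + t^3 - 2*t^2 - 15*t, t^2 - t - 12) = t + 3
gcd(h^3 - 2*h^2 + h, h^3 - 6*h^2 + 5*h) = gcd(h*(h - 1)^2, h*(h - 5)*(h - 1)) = h^2 - h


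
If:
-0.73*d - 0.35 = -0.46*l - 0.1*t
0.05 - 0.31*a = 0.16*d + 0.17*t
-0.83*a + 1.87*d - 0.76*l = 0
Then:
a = -0.255248391777199*t - 0.175203194617429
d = 0.651956189571269 - 0.567956240931678*t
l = 1.79549569214571 - 1.11871316495679*t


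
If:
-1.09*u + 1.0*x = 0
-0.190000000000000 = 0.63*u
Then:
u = -0.30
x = -0.33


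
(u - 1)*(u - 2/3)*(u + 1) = u^3 - 2*u^2/3 - u + 2/3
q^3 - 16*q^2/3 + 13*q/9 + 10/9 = (q - 5)*(q - 2/3)*(q + 1/3)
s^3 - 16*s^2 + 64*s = s*(s - 8)^2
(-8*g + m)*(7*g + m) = -56*g^2 - g*m + m^2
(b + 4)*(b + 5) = b^2 + 9*b + 20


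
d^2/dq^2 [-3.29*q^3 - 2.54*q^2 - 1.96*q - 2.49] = -19.74*q - 5.08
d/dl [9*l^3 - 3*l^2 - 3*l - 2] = 27*l^2 - 6*l - 3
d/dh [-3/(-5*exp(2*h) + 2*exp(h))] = 6*(1 - 5*exp(h))*exp(-h)/(5*exp(h) - 2)^2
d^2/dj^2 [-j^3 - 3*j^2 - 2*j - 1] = -6*j - 6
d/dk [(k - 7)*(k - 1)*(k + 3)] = 3*k^2 - 10*k - 17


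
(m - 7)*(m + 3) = m^2 - 4*m - 21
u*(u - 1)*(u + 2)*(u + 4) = u^4 + 5*u^3 + 2*u^2 - 8*u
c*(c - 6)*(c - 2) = c^3 - 8*c^2 + 12*c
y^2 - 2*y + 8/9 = (y - 4/3)*(y - 2/3)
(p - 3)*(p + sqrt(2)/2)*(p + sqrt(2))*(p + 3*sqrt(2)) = p^4 - 3*p^3 + 9*sqrt(2)*p^3/2 - 27*sqrt(2)*p^2/2 + 10*p^2 - 30*p + 3*sqrt(2)*p - 9*sqrt(2)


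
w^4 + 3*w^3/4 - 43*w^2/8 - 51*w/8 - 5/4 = (w - 5/2)*(w + 1/4)*(w + 1)*(w + 2)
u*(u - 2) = u^2 - 2*u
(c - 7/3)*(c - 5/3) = c^2 - 4*c + 35/9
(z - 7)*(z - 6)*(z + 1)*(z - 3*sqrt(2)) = z^4 - 12*z^3 - 3*sqrt(2)*z^3 + 29*z^2 + 36*sqrt(2)*z^2 - 87*sqrt(2)*z + 42*z - 126*sqrt(2)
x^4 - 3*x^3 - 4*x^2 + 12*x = x*(x - 3)*(x - 2)*(x + 2)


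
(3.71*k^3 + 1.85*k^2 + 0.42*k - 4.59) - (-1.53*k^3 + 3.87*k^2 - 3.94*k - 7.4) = 5.24*k^3 - 2.02*k^2 + 4.36*k + 2.81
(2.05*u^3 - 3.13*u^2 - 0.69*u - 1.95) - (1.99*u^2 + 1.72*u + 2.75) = 2.05*u^3 - 5.12*u^2 - 2.41*u - 4.7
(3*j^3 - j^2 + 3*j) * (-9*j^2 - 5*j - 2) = -27*j^5 - 6*j^4 - 28*j^3 - 13*j^2 - 6*j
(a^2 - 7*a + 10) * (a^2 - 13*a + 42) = a^4 - 20*a^3 + 143*a^2 - 424*a + 420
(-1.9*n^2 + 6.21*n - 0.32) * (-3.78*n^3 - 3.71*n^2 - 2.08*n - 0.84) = 7.182*n^5 - 16.4248*n^4 - 17.8775*n^3 - 10.1336*n^2 - 4.5508*n + 0.2688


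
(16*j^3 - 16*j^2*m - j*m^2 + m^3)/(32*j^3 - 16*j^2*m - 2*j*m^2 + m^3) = (j - m)/(2*j - m)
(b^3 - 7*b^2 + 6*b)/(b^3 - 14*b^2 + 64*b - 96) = b*(b - 1)/(b^2 - 8*b + 16)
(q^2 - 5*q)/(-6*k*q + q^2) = (5 - q)/(6*k - q)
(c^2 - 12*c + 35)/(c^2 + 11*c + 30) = (c^2 - 12*c + 35)/(c^2 + 11*c + 30)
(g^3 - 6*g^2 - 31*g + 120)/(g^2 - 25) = (g^2 - 11*g + 24)/(g - 5)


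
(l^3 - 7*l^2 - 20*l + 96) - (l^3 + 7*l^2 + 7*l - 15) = -14*l^2 - 27*l + 111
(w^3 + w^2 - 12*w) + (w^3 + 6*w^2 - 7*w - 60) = 2*w^3 + 7*w^2 - 19*w - 60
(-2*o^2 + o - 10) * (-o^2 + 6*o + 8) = 2*o^4 - 13*o^3 - 52*o - 80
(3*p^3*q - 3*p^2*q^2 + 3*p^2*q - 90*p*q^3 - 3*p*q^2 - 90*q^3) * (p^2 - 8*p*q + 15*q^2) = 3*p^5*q - 27*p^4*q^2 + 3*p^4*q - 21*p^3*q^3 - 27*p^3*q^2 + 675*p^2*q^4 - 21*p^2*q^3 - 1350*p*q^5 + 675*p*q^4 - 1350*q^5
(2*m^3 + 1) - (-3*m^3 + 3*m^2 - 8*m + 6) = 5*m^3 - 3*m^2 + 8*m - 5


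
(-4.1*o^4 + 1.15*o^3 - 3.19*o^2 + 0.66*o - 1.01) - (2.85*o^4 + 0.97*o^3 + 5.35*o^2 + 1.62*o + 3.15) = -6.95*o^4 + 0.18*o^3 - 8.54*o^2 - 0.96*o - 4.16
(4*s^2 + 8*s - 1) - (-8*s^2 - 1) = 12*s^2 + 8*s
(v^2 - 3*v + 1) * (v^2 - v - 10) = v^4 - 4*v^3 - 6*v^2 + 29*v - 10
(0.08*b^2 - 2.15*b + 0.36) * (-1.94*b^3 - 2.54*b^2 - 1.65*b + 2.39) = -0.1552*b^5 + 3.9678*b^4 + 4.6306*b^3 + 2.8243*b^2 - 5.7325*b + 0.8604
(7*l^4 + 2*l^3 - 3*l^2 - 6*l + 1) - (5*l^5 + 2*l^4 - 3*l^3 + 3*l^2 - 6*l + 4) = -5*l^5 + 5*l^4 + 5*l^3 - 6*l^2 - 3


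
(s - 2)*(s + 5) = s^2 + 3*s - 10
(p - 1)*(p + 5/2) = p^2 + 3*p/2 - 5/2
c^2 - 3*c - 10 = (c - 5)*(c + 2)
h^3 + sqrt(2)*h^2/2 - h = h*(h - sqrt(2)/2)*(h + sqrt(2))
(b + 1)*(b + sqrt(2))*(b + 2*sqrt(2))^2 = b^4 + b^3 + 5*sqrt(2)*b^3 + 5*sqrt(2)*b^2 + 16*b^2 + 8*sqrt(2)*b + 16*b + 8*sqrt(2)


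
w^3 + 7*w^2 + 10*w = w*(w + 2)*(w + 5)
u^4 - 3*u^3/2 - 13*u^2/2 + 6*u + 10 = (u - 5/2)*(u - 2)*(u + 1)*(u + 2)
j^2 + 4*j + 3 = (j + 1)*(j + 3)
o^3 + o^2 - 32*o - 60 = (o - 6)*(o + 2)*(o + 5)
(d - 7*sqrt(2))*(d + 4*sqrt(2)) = d^2 - 3*sqrt(2)*d - 56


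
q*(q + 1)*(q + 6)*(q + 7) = q^4 + 14*q^3 + 55*q^2 + 42*q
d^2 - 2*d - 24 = (d - 6)*(d + 4)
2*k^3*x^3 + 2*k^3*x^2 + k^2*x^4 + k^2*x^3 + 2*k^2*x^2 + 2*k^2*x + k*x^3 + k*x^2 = x*(2*k + x)*(k*x + 1)*(k*x + k)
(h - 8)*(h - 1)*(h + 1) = h^3 - 8*h^2 - h + 8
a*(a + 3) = a^2 + 3*a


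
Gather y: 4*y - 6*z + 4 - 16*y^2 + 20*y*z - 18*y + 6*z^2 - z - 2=-16*y^2 + y*(20*z - 14) + 6*z^2 - 7*z + 2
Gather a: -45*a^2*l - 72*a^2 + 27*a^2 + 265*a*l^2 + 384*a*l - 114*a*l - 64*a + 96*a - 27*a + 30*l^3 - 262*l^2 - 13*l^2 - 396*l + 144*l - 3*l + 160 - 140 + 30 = a^2*(-45*l - 45) + a*(265*l^2 + 270*l + 5) + 30*l^3 - 275*l^2 - 255*l + 50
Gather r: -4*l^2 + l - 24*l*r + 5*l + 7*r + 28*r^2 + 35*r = -4*l^2 + 6*l + 28*r^2 + r*(42 - 24*l)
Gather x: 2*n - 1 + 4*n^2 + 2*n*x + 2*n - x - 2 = 4*n^2 + 4*n + x*(2*n - 1) - 3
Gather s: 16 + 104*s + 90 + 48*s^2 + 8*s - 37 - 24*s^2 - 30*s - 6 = 24*s^2 + 82*s + 63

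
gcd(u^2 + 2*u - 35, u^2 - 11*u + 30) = u - 5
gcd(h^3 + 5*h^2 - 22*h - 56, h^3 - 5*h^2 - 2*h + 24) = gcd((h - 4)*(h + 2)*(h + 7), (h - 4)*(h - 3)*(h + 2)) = h^2 - 2*h - 8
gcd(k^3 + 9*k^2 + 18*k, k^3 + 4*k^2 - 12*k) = k^2 + 6*k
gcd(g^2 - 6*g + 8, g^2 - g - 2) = g - 2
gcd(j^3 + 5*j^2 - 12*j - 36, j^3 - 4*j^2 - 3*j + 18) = j^2 - j - 6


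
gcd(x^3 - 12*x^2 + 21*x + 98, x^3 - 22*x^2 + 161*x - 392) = x^2 - 14*x + 49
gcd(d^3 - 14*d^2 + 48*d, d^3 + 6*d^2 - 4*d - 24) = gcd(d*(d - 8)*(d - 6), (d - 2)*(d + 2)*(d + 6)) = 1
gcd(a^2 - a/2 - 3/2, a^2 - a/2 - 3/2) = a^2 - a/2 - 3/2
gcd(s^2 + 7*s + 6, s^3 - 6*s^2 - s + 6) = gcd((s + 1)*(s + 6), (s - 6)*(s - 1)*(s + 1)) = s + 1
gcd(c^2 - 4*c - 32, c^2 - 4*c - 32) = c^2 - 4*c - 32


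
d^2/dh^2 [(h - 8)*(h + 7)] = 2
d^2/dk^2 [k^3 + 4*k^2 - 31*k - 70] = 6*k + 8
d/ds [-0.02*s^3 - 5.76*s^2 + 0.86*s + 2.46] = -0.06*s^2 - 11.52*s + 0.86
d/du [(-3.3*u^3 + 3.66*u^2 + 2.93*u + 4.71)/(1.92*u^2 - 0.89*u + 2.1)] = (-6.336*u^4 + 5.874*u^3 - 29.673*u^2 - 2.71439999999999*u + 10.3449)/(3.6864*u^4 - 3.4176*u^3 + 8.8561*u^2 - 3.738*u + 4.41)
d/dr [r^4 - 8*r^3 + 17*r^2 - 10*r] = 4*r^3 - 24*r^2 + 34*r - 10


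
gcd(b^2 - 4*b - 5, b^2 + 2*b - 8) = 1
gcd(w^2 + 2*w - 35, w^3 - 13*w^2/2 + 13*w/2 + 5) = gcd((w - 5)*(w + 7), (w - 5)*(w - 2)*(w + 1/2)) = w - 5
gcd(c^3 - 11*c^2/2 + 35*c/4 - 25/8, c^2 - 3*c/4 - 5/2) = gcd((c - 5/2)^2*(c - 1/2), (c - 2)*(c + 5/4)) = 1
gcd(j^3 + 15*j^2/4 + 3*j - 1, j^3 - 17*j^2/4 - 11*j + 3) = j^2 + 7*j/4 - 1/2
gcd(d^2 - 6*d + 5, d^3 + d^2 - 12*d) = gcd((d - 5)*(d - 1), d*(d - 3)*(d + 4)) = 1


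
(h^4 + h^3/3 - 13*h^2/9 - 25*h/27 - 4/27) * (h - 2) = h^5 - 5*h^4/3 - 19*h^3/9 + 53*h^2/27 + 46*h/27 + 8/27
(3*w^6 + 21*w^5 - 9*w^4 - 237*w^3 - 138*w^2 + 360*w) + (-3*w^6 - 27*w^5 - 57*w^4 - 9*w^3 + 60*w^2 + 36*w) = -6*w^5 - 66*w^4 - 246*w^3 - 78*w^2 + 396*w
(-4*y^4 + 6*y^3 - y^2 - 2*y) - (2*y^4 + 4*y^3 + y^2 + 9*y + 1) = -6*y^4 + 2*y^3 - 2*y^2 - 11*y - 1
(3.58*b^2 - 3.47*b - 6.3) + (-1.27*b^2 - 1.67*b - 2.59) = 2.31*b^2 - 5.14*b - 8.89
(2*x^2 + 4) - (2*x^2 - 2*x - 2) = 2*x + 6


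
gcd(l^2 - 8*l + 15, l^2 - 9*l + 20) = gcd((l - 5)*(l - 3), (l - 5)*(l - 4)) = l - 5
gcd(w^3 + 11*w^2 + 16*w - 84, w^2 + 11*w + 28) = w + 7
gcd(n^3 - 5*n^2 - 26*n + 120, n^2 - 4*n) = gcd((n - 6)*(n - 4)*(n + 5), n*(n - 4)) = n - 4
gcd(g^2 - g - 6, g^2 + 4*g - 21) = g - 3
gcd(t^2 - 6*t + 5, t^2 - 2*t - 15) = t - 5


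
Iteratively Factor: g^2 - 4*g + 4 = (g - 2)*(g - 2)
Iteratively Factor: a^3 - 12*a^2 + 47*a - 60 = (a - 5)*(a^2 - 7*a + 12) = (a - 5)*(a - 3)*(a - 4)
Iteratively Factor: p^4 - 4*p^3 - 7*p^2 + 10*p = (p - 1)*(p^3 - 3*p^2 - 10*p) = p*(p - 1)*(p^2 - 3*p - 10) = p*(p - 5)*(p - 1)*(p + 2)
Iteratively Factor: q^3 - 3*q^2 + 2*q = (q)*(q^2 - 3*q + 2) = q*(q - 2)*(q - 1)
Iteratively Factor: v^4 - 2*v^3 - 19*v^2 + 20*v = (v + 4)*(v^3 - 6*v^2 + 5*v) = (v - 5)*(v + 4)*(v^2 - v) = v*(v - 5)*(v + 4)*(v - 1)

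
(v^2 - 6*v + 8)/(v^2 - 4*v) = (v - 2)/v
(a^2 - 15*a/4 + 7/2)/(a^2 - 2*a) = (a - 7/4)/a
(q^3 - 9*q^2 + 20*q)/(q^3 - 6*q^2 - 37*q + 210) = q*(q - 4)/(q^2 - q - 42)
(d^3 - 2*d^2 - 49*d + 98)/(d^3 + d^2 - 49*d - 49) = (d - 2)/(d + 1)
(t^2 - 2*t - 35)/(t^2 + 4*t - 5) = (t - 7)/(t - 1)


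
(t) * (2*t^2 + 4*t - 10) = 2*t^3 + 4*t^2 - 10*t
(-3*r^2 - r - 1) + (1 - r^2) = -4*r^2 - r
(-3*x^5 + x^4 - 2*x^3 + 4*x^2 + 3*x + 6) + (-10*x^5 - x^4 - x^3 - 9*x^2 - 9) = -13*x^5 - 3*x^3 - 5*x^2 + 3*x - 3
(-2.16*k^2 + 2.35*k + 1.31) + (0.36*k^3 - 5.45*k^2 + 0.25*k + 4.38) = 0.36*k^3 - 7.61*k^2 + 2.6*k + 5.69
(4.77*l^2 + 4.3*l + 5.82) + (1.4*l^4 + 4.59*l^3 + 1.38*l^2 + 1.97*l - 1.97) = 1.4*l^4 + 4.59*l^3 + 6.15*l^2 + 6.27*l + 3.85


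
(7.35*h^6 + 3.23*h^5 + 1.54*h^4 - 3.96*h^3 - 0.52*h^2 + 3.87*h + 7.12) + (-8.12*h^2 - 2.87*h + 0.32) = 7.35*h^6 + 3.23*h^5 + 1.54*h^4 - 3.96*h^3 - 8.64*h^2 + 1.0*h + 7.44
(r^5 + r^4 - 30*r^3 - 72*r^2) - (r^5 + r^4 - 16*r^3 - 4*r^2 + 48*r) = -14*r^3 - 68*r^2 - 48*r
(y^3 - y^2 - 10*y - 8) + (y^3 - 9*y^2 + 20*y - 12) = 2*y^3 - 10*y^2 + 10*y - 20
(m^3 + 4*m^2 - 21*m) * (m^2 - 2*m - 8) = m^5 + 2*m^4 - 37*m^3 + 10*m^2 + 168*m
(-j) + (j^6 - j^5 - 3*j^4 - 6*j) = j^6 - j^5 - 3*j^4 - 7*j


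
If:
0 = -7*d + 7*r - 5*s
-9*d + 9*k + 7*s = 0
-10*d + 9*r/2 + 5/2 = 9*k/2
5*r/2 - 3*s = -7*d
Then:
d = -85/1446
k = 1945/6507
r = -280/723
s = -665/1446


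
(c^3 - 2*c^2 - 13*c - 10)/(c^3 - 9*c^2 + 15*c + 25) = (c + 2)/(c - 5)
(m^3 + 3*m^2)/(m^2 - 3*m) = m*(m + 3)/(m - 3)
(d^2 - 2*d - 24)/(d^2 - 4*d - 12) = (d + 4)/(d + 2)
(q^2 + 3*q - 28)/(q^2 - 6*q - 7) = (-q^2 - 3*q + 28)/(-q^2 + 6*q + 7)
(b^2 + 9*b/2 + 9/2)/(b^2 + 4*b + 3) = (b + 3/2)/(b + 1)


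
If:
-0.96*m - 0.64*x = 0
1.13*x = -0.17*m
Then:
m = 0.00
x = 0.00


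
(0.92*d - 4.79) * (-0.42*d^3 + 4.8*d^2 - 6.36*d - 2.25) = -0.3864*d^4 + 6.4278*d^3 - 28.8432*d^2 + 28.3944*d + 10.7775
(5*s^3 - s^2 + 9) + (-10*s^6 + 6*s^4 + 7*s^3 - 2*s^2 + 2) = -10*s^6 + 6*s^4 + 12*s^3 - 3*s^2 + 11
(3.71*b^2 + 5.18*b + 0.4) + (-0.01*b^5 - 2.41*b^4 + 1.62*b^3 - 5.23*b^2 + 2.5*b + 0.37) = -0.01*b^5 - 2.41*b^4 + 1.62*b^3 - 1.52*b^2 + 7.68*b + 0.77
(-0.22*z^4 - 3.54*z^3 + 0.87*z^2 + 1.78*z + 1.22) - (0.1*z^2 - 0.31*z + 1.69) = -0.22*z^4 - 3.54*z^3 + 0.77*z^2 + 2.09*z - 0.47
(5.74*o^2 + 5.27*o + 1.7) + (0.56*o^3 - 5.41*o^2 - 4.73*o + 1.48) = 0.56*o^3 + 0.33*o^2 + 0.539999999999999*o + 3.18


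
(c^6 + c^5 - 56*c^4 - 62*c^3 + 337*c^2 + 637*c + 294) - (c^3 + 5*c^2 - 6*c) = c^6 + c^5 - 56*c^4 - 63*c^3 + 332*c^2 + 643*c + 294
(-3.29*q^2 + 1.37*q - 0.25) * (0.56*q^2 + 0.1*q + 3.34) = -1.8424*q^4 + 0.4382*q^3 - 10.9916*q^2 + 4.5508*q - 0.835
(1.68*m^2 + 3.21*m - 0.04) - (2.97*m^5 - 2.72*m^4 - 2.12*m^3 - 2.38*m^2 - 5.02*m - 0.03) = -2.97*m^5 + 2.72*m^4 + 2.12*m^3 + 4.06*m^2 + 8.23*m - 0.01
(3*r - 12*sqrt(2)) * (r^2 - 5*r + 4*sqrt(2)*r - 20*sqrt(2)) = 3*r^3 - 15*r^2 - 96*r + 480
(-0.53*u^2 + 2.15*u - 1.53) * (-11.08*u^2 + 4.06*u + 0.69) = 5.8724*u^4 - 25.9738*u^3 + 25.3157*u^2 - 4.7283*u - 1.0557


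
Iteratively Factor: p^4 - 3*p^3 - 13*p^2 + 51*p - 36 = (p - 3)*(p^3 - 13*p + 12) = (p - 3)*(p + 4)*(p^2 - 4*p + 3) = (p - 3)*(p - 1)*(p + 4)*(p - 3)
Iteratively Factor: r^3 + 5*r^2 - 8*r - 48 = (r + 4)*(r^2 + r - 12) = (r + 4)^2*(r - 3)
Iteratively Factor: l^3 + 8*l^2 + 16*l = (l + 4)*(l^2 + 4*l) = l*(l + 4)*(l + 4)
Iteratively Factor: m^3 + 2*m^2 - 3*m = (m)*(m^2 + 2*m - 3) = m*(m + 3)*(m - 1)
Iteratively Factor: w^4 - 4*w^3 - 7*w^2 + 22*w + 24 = (w - 4)*(w^3 - 7*w - 6) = (w - 4)*(w - 3)*(w^2 + 3*w + 2) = (w - 4)*(w - 3)*(w + 2)*(w + 1)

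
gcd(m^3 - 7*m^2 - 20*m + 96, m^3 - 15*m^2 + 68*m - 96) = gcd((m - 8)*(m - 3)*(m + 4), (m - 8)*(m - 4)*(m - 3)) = m^2 - 11*m + 24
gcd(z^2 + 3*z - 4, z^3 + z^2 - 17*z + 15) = z - 1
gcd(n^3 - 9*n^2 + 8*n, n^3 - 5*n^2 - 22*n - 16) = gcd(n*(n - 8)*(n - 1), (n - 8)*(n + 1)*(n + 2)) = n - 8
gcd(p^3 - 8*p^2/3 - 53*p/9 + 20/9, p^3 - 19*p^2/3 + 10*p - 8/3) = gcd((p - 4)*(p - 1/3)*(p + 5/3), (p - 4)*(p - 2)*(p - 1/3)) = p^2 - 13*p/3 + 4/3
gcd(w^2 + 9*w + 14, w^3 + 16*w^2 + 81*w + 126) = w + 7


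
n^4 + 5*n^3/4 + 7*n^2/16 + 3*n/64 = n*(n + 1/4)^2*(n + 3/4)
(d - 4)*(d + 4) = d^2 - 16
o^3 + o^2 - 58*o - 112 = (o - 8)*(o + 2)*(o + 7)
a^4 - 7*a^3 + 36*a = a*(a - 6)*(a - 3)*(a + 2)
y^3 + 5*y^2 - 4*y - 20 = (y - 2)*(y + 2)*(y + 5)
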